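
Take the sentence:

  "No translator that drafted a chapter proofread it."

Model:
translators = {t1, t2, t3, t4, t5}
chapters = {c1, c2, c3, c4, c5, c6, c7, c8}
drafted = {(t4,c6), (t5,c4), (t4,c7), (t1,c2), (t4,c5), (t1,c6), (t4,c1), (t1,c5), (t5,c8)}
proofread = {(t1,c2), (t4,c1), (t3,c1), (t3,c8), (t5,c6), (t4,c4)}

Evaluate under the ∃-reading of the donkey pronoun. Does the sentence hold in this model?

False

"it" takes "a chapter" as antecedent — a donkey pronoun bound across the clause boundary.
Truth condition: for no (t,c) with drafted(t,c) does proofread(t,c) hold.
Restrictor pairs — does the scope hold? (t1,c2):holds  (t1,c5):fails  (t1,c6):fails  (t4,c1):holds  (t4,c5):fails  (t4,c6):fails  (t4,c7):fails  (t5,c4):fails  (t5,c8):fails
Scope holds for 2 pair(s), so the sentence is false.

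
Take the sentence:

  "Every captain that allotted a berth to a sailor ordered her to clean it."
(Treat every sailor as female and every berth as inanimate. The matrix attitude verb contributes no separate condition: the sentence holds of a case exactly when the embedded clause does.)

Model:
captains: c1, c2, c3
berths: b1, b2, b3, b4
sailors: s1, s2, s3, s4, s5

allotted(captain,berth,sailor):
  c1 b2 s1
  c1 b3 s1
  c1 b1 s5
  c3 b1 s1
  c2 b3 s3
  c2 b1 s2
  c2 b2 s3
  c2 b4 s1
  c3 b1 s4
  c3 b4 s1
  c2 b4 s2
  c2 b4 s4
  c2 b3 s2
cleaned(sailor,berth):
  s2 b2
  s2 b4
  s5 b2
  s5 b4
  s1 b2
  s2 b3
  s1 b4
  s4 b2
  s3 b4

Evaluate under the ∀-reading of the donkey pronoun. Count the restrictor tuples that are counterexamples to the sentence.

"her" takes "a sailor" as antecedent and "it" takes "a berth"; both are donkey pronouns co-varying with the restrictor.
Strong reading: for every (c,b,s) with allotted(c,b,s), cleaned(s,b).
Restrictor triples: (c1,b1,s5)→cleaned(s5,b1) ✗  (c1,b2,s1)→cleaned(s1,b2) ✓  (c1,b3,s1)→cleaned(s1,b3) ✗  (c2,b1,s2)→cleaned(s2,b1) ✗  (c2,b2,s3)→cleaned(s3,b2) ✗  (c2,b3,s2)→cleaned(s2,b3) ✓  (c2,b3,s3)→cleaned(s3,b3) ✗  (c2,b4,s1)→cleaned(s1,b4) ✓  (c2,b4,s2)→cleaned(s2,b4) ✓  (c2,b4,s4)→cleaned(s4,b4) ✗  (c3,b1,s1)→cleaned(s1,b1) ✗  (c3,b1,s4)→cleaned(s4,b1) ✗  (c3,b4,s1)→cleaned(s1,b4) ✓
Counterexamples (restrictor triples failing the scope): 8.

8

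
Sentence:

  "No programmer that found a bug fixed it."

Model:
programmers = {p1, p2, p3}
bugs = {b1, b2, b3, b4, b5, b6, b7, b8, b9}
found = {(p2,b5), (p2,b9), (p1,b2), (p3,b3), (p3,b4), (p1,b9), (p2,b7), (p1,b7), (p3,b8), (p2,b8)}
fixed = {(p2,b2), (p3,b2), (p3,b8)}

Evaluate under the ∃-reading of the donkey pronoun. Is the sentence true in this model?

"it" takes "a bug" as antecedent — a donkey pronoun bound across the clause boundary.
Truth condition: for no (p,b) with found(p,b) does fixed(p,b) hold.
Restrictor pairs — does the scope hold? (p1,b2):fails  (p1,b7):fails  (p1,b9):fails  (p2,b5):fails  (p2,b7):fails  (p2,b8):fails  (p2,b9):fails  (p3,b3):fails  (p3,b4):fails  (p3,b8):holds
Scope holds for 1 pair(s), so the sentence is false.

False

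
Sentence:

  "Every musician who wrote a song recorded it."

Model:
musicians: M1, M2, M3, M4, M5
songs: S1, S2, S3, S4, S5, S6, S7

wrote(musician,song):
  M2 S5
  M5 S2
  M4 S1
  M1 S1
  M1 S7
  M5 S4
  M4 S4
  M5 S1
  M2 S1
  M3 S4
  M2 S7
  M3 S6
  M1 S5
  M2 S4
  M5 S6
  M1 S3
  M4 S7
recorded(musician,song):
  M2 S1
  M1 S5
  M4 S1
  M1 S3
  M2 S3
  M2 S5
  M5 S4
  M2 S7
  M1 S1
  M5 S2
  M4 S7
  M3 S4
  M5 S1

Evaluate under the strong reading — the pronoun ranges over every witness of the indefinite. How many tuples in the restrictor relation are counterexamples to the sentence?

"it" takes "a song" as antecedent — a donkey pronoun bound across the clause boundary.
Strong reading: for every (m,s) with wrote(m,s), recorded(m,s).
Restrictor pairs: (M1,S1) ✓  (M1,S3) ✓  (M1,S5) ✓  (M1,S7) ✗  (M2,S1) ✓  (M2,S4) ✗  (M2,S5) ✓  (M2,S7) ✓  (M3,S4) ✓  (M3,S6) ✗  (M4,S1) ✓  (M4,S4) ✗  (M4,S7) ✓  (M5,S1) ✓  (M5,S2) ✓  (M5,S4) ✓  (M5,S6) ✗
Counterexamples (restrictor pairs failing the scope): 5.

5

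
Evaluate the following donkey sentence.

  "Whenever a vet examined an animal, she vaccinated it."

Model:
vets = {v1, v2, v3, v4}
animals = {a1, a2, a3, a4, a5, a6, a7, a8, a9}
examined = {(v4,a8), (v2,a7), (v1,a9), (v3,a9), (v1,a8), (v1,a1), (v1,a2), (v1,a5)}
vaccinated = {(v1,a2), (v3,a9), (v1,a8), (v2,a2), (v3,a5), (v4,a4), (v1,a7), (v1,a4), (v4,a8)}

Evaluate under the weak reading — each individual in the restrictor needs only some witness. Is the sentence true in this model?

"it" takes "an animal" as antecedent — a donkey pronoun bound across the clause boundary.
Weak reading: every vet v with some examined-animal has at least one examined-animal a such that vaccinated(v,a).
Per vet: v1:✓  v2:✗  v3:✓  v4:✓
v2 has no witness among its examined-animals.

False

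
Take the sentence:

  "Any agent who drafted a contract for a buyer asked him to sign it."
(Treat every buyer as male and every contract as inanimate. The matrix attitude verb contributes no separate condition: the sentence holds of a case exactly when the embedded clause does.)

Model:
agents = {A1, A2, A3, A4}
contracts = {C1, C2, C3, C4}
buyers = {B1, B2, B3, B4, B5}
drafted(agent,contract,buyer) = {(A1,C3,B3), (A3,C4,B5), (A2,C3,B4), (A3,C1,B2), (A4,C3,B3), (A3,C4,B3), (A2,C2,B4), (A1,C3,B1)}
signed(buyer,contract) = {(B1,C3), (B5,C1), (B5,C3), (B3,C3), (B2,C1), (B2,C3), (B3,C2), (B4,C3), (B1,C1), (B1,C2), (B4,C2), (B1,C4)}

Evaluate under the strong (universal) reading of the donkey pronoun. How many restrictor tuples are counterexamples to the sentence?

"him" takes "a buyer" as antecedent and "it" takes "a contract"; both are donkey pronouns co-varying with the restrictor.
Strong reading: for every (a,c,b) with drafted(a,c,b), signed(b,c).
Restrictor triples: (A1,C3,B1)→signed(B1,C3) ✓  (A1,C3,B3)→signed(B3,C3) ✓  (A2,C2,B4)→signed(B4,C2) ✓  (A2,C3,B4)→signed(B4,C3) ✓  (A3,C1,B2)→signed(B2,C1) ✓  (A3,C4,B3)→signed(B3,C4) ✗  (A3,C4,B5)→signed(B5,C4) ✗  (A4,C3,B3)→signed(B3,C3) ✓
Counterexamples (restrictor triples failing the scope): 2.

2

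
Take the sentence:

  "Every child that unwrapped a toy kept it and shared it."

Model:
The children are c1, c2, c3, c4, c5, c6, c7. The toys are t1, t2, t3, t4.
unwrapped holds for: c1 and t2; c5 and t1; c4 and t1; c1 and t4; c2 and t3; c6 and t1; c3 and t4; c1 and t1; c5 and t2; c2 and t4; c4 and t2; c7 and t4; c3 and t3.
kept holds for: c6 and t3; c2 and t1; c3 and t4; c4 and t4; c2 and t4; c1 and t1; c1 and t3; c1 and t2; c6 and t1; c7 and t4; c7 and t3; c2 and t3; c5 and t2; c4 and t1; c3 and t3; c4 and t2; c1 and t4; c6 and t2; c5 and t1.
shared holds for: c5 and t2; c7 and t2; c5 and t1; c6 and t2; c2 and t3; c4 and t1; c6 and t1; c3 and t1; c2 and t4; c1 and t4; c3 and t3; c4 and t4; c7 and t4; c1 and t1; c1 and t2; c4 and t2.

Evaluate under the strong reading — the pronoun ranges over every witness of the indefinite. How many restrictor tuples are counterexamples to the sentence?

"it" takes "a toy" as antecedent — a donkey pronoun bound across the clause boundary.
Strong reading: for every (c,t) with unwrapped(c,t), kept(c,t) ∧ shared(c,t).
Restrictor pairs: (c1,t1) ✓  (c1,t2) ✓  (c1,t4) ✓  (c2,t3) ✓  (c2,t4) ✓  (c3,t3) ✓  (c3,t4) ✗  (c4,t1) ✓  (c4,t2) ✓  (c5,t1) ✓  (c5,t2) ✓  (c6,t1) ✓  (c7,t4) ✓
Counterexamples (restrictor pairs failing the scope): 1.

1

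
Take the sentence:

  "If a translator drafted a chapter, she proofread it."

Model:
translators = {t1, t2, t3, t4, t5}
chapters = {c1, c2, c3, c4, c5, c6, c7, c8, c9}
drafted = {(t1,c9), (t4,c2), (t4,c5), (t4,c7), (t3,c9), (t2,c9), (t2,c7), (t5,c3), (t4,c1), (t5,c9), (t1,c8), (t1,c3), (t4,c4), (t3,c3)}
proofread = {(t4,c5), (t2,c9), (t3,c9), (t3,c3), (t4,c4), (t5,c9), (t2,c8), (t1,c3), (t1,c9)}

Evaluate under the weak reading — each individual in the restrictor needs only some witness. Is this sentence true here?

"it" takes "a chapter" as antecedent — a donkey pronoun bound across the clause boundary.
Weak reading: every translator t with some drafted-chapter has at least one drafted-chapter c such that proofread(t,c).
Per translator: t1:✓  t2:✓  t3:✓  t4:✓  t5:✓
Every translator in the restrictor has a witness.

True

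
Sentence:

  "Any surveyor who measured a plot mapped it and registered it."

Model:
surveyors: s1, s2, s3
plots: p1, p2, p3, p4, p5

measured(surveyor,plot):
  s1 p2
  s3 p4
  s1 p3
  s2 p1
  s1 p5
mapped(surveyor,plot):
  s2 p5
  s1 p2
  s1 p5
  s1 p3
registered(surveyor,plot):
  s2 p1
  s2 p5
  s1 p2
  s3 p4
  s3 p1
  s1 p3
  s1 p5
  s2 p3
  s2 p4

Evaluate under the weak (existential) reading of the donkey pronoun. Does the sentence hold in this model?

False

"it" takes "a plot" as antecedent — a donkey pronoun bound across the clause boundary.
Weak reading: every surveyor s with some measured-plot has at least one measured-plot p such that mapped(s,p) ∧ registered(s,p).
Per surveyor: s1:✓  s2:✗  s3:✗
s2 has no witness among its measured-plots.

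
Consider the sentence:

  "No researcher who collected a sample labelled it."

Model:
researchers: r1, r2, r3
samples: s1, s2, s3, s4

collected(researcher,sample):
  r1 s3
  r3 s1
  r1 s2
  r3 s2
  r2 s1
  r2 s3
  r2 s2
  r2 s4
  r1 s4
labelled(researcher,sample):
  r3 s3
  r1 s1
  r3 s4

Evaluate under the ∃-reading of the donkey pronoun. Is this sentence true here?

True

"it" takes "a sample" as antecedent — a donkey pronoun bound across the clause boundary.
Truth condition: for no (r,s) with collected(r,s) does labelled(r,s) hold.
Restrictor pairs — does the scope hold? (r1,s2):fails  (r1,s3):fails  (r1,s4):fails  (r2,s1):fails  (r2,s2):fails  (r2,s3):fails  (r2,s4):fails  (r3,s1):fails  (r3,s2):fails
Scope holds for no restrictor pair, so the sentence is true.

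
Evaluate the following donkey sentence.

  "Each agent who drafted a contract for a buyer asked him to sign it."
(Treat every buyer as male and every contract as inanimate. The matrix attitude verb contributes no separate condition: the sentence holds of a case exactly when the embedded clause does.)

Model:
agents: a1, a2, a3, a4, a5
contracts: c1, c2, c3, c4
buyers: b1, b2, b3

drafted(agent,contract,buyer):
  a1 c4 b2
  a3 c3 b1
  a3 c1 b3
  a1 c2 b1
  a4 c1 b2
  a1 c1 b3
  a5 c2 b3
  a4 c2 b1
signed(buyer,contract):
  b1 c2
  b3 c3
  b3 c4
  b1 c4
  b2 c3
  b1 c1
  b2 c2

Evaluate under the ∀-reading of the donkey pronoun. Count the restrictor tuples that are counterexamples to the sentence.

6

"him" takes "a buyer" as antecedent and "it" takes "a contract"; both are donkey pronouns co-varying with the restrictor.
Strong reading: for every (a,c,b) with drafted(a,c,b), signed(b,c).
Restrictor triples: (a1,c1,b3)→signed(b3,c1) ✗  (a1,c2,b1)→signed(b1,c2) ✓  (a1,c4,b2)→signed(b2,c4) ✗  (a3,c1,b3)→signed(b3,c1) ✗  (a3,c3,b1)→signed(b1,c3) ✗  (a4,c1,b2)→signed(b2,c1) ✗  (a4,c2,b1)→signed(b1,c2) ✓  (a5,c2,b3)→signed(b3,c2) ✗
Counterexamples (restrictor triples failing the scope): 6.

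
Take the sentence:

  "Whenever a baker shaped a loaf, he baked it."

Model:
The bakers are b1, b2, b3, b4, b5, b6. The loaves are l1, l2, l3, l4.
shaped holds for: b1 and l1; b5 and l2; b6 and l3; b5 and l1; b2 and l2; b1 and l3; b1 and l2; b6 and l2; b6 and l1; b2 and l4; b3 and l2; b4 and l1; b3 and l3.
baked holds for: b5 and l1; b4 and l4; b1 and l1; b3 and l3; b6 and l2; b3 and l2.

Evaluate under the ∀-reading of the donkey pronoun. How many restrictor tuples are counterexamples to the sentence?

"it" takes "a loaf" as antecedent — a donkey pronoun bound across the clause boundary.
Strong reading: for every (b,l) with shaped(b,l), baked(b,l).
Restrictor pairs: (b1,l1) ✓  (b1,l2) ✗  (b1,l3) ✗  (b2,l2) ✗  (b2,l4) ✗  (b3,l2) ✓  (b3,l3) ✓  (b4,l1) ✗  (b5,l1) ✓  (b5,l2) ✗  (b6,l1) ✗  (b6,l2) ✓  (b6,l3) ✗
Counterexamples (restrictor pairs failing the scope): 8.

8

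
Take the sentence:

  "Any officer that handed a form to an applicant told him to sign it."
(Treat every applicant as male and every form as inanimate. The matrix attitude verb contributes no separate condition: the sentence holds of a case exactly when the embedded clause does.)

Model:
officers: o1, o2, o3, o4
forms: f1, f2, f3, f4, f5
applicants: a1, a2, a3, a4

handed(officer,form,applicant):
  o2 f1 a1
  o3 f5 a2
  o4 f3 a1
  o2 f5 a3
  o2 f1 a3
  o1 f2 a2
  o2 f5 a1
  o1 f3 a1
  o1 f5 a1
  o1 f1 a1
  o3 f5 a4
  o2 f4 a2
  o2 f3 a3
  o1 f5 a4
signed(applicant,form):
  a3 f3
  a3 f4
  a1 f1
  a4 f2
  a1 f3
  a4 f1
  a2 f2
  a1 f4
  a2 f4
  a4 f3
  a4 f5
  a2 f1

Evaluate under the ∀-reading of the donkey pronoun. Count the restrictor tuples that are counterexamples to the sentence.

5

"him" takes "an applicant" as antecedent and "it" takes "a form"; both are donkey pronouns co-varying with the restrictor.
Strong reading: for every (o,f,a) with handed(o,f,a), signed(a,f).
Restrictor triples: (o1,f1,a1)→signed(a1,f1) ✓  (o1,f2,a2)→signed(a2,f2) ✓  (o1,f3,a1)→signed(a1,f3) ✓  (o1,f5,a1)→signed(a1,f5) ✗  (o1,f5,a4)→signed(a4,f5) ✓  (o2,f1,a1)→signed(a1,f1) ✓  (o2,f1,a3)→signed(a3,f1) ✗  (o2,f3,a3)→signed(a3,f3) ✓  (o2,f4,a2)→signed(a2,f4) ✓  (o2,f5,a1)→signed(a1,f5) ✗  (o2,f5,a3)→signed(a3,f5) ✗  (o3,f5,a2)→signed(a2,f5) ✗  (o3,f5,a4)→signed(a4,f5) ✓  (o4,f3,a1)→signed(a1,f3) ✓
Counterexamples (restrictor triples failing the scope): 5.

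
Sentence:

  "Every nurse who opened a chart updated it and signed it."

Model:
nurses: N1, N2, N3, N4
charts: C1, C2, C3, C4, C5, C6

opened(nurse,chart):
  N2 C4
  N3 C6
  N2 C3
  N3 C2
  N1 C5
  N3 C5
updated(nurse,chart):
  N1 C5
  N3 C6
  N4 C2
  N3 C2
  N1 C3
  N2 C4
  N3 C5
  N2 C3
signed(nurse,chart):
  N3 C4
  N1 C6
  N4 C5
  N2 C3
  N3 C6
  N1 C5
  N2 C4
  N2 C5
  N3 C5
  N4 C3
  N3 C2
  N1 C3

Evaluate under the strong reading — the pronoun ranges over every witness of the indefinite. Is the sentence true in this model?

"it" takes "a chart" as antecedent — a donkey pronoun bound across the clause boundary.
Strong reading: for every (n,c) with opened(n,c), updated(n,c) ∧ signed(n,c).
Restrictor pairs: (N1,C5) ✓  (N2,C3) ✓  (N2,C4) ✓  (N3,C2) ✓  (N3,C5) ✓  (N3,C6) ✓
Every restrictor pair satisfies the scope.

True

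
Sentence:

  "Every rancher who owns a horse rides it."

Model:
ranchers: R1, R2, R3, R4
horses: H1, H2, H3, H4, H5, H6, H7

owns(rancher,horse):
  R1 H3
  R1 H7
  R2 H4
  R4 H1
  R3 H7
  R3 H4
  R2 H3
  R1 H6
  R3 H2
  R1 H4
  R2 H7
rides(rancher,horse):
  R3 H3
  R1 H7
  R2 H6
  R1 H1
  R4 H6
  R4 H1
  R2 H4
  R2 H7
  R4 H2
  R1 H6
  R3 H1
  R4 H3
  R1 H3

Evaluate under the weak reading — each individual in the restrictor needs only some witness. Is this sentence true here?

False

"it" takes "a horse" as antecedent — a donkey pronoun bound across the clause boundary.
Weak reading: every rancher r with some owns-horse has at least one owns-horse h such that rides(r,h).
Per rancher: R1:✓  R2:✓  R3:✗  R4:✓
R3 has no witness among its owns-horses.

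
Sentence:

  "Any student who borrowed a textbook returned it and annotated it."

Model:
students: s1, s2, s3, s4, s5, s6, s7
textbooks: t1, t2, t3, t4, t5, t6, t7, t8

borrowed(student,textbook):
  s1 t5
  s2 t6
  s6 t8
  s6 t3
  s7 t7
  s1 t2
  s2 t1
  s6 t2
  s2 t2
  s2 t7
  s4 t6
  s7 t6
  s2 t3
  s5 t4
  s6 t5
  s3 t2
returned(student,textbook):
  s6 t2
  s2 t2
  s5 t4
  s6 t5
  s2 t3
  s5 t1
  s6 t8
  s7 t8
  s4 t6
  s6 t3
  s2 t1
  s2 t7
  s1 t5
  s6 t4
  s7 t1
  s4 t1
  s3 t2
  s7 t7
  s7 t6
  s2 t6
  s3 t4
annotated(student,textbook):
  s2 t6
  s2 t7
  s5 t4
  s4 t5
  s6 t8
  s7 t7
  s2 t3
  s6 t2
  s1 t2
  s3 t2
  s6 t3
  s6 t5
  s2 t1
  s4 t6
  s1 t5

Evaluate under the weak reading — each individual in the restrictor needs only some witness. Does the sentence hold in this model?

True

"it" takes "a textbook" as antecedent — a donkey pronoun bound across the clause boundary.
Weak reading: every student s with some borrowed-textbook has at least one borrowed-textbook t such that returned(s,t) ∧ annotated(s,t).
Per student: s1:✓  s2:✓  s3:✓  s4:✓  s5:✓  s6:✓  s7:✓
Every student in the restrictor has a witness.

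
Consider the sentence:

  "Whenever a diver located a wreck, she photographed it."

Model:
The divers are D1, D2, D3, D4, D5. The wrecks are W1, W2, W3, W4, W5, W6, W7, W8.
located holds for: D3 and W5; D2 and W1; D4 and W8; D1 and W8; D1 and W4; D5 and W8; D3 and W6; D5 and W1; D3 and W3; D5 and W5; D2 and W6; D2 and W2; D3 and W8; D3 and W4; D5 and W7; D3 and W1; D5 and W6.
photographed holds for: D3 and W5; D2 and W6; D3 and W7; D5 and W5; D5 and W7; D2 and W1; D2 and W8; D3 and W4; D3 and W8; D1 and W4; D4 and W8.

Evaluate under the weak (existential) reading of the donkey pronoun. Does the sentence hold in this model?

True

"it" takes "a wreck" as antecedent — a donkey pronoun bound across the clause boundary.
Weak reading: every diver d with some located-wreck has at least one located-wreck w such that photographed(d,w).
Per diver: D1:✓  D2:✓  D3:✓  D4:✓  D5:✓
Every diver in the restrictor has a witness.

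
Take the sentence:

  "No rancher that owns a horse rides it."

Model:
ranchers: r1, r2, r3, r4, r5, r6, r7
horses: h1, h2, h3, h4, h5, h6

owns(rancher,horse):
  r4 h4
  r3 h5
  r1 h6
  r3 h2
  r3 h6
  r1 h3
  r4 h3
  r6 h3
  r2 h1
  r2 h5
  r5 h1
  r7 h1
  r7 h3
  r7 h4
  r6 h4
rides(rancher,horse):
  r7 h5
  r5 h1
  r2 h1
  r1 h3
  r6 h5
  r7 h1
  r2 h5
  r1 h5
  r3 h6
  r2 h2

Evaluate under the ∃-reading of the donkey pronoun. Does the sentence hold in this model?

False

"it" takes "a horse" as antecedent — a donkey pronoun bound across the clause boundary.
Truth condition: for no (r,h) with owns(r,h) does rides(r,h) hold.
Restrictor pairs — does the scope hold? (r1,h3):holds  (r1,h6):fails  (r2,h1):holds  (r2,h5):holds  (r3,h2):fails  (r3,h5):fails  (r3,h6):holds  (r4,h3):fails  (r4,h4):fails  (r5,h1):holds  (r6,h3):fails  (r6,h4):fails  (r7,h1):holds  (r7,h3):fails  (r7,h4):fails
Scope holds for 6 pair(s), so the sentence is false.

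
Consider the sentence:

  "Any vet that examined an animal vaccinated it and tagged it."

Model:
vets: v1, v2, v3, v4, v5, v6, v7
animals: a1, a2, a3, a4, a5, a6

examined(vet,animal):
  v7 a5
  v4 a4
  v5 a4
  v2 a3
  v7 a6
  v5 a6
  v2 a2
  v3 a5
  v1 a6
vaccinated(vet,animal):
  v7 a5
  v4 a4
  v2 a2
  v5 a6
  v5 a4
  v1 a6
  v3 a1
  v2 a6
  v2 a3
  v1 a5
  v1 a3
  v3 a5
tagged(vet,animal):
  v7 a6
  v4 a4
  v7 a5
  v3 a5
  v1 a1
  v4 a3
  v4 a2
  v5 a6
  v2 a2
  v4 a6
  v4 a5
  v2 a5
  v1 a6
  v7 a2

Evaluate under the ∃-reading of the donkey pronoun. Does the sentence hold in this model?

True

"it" takes "an animal" as antecedent — a donkey pronoun bound across the clause boundary.
Weak reading: every vet v with some examined-animal has at least one examined-animal a such that vaccinated(v,a) ∧ tagged(v,a).
Per vet: v1:✓  v2:✓  v3:✓  v4:✓  v5:✓  v7:✓
Every vet in the restrictor has a witness.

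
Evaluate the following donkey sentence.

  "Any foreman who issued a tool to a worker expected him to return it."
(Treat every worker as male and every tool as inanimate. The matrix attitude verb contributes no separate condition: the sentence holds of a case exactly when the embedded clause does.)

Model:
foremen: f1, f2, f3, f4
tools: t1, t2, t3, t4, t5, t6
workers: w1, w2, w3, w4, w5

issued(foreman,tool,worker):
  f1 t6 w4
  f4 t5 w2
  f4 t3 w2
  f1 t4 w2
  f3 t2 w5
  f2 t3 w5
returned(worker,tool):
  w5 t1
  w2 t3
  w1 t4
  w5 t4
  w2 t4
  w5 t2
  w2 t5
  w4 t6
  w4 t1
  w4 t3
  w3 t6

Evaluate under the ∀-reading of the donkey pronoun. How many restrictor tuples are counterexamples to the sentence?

1

"him" takes "a worker" as antecedent and "it" takes "a tool"; both are donkey pronouns co-varying with the restrictor.
Strong reading: for every (f,t,w) with issued(f,t,w), returned(w,t).
Restrictor triples: (f1,t4,w2)→returned(w2,t4) ✓  (f1,t6,w4)→returned(w4,t6) ✓  (f2,t3,w5)→returned(w5,t3) ✗  (f3,t2,w5)→returned(w5,t2) ✓  (f4,t3,w2)→returned(w2,t3) ✓  (f4,t5,w2)→returned(w2,t5) ✓
Counterexamples (restrictor triples failing the scope): 1.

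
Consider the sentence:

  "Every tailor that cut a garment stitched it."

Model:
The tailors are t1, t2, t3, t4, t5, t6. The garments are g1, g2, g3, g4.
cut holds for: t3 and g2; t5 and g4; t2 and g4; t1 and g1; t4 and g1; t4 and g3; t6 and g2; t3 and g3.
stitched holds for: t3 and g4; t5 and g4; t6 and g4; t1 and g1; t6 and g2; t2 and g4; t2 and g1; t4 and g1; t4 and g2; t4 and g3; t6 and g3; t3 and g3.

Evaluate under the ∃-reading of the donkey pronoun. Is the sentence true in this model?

"it" takes "a garment" as antecedent — a donkey pronoun bound across the clause boundary.
Weak reading: every tailor t with some cut-garment has at least one cut-garment g such that stitched(t,g).
Per tailor: t1:✓  t2:✓  t3:✓  t4:✓  t5:✓  t6:✓
Every tailor in the restrictor has a witness.

True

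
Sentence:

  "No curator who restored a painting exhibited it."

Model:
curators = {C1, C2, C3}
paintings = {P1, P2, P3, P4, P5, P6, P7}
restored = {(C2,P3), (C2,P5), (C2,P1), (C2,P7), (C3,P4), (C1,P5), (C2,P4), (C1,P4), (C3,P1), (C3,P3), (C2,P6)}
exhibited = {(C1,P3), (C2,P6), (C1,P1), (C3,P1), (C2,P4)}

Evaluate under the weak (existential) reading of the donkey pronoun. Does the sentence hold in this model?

False

"it" takes "a painting" as antecedent — a donkey pronoun bound across the clause boundary.
Truth condition: for no (c,p) with restored(c,p) does exhibited(c,p) hold.
Restrictor pairs — does the scope hold? (C1,P4):fails  (C1,P5):fails  (C2,P1):fails  (C2,P3):fails  (C2,P4):holds  (C2,P5):fails  (C2,P6):holds  (C2,P7):fails  (C3,P1):holds  (C3,P3):fails  (C3,P4):fails
Scope holds for 3 pair(s), so the sentence is false.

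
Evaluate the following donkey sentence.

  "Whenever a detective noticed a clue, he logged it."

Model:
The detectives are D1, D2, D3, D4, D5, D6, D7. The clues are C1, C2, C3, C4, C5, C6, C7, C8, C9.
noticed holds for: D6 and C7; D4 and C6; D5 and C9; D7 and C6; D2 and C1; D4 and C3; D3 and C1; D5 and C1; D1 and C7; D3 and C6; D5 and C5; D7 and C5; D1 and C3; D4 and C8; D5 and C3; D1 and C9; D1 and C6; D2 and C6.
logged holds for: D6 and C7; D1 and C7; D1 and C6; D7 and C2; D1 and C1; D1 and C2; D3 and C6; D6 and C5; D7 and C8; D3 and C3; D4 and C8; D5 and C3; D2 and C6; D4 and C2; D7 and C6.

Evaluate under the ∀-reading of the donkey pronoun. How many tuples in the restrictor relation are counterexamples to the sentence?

10

"it" takes "a clue" as antecedent — a donkey pronoun bound across the clause boundary.
Strong reading: for every (d,c) with noticed(d,c), logged(d,c).
Restrictor pairs: (D1,C3) ✗  (D1,C6) ✓  (D1,C7) ✓  (D1,C9) ✗  (D2,C1) ✗  (D2,C6) ✓  (D3,C1) ✗  (D3,C6) ✓  (D4,C3) ✗  (D4,C6) ✗  (D4,C8) ✓  (D5,C1) ✗  (D5,C3) ✓  (D5,C5) ✗  (D5,C9) ✗  (D6,C7) ✓  (D7,C5) ✗  (D7,C6) ✓
Counterexamples (restrictor pairs failing the scope): 10.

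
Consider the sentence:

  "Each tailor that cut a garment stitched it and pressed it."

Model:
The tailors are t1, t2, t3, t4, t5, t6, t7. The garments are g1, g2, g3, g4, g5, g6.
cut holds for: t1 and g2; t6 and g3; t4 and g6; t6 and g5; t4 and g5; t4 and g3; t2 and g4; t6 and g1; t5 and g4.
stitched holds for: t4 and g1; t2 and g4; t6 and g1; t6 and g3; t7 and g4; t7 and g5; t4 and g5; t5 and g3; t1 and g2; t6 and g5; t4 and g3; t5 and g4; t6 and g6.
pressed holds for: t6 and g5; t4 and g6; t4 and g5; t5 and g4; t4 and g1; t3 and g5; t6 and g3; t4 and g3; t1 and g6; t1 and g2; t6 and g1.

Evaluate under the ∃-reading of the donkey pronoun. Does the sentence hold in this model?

False

"it" takes "a garment" as antecedent — a donkey pronoun bound across the clause boundary.
Weak reading: every tailor t with some cut-garment has at least one cut-garment g such that stitched(t,g) ∧ pressed(t,g).
Per tailor: t1:✓  t2:✗  t4:✓  t5:✓  t6:✓
t2 has no witness among its cut-garments.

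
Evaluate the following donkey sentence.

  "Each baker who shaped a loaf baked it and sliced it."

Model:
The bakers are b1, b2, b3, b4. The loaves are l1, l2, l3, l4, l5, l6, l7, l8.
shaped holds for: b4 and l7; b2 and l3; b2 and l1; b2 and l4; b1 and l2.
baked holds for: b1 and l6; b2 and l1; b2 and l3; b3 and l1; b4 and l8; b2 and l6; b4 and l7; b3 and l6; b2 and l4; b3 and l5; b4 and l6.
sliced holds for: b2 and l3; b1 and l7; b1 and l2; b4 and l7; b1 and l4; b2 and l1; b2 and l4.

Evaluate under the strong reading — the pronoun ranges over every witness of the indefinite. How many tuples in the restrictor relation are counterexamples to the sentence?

"it" takes "a loaf" as antecedent — a donkey pronoun bound across the clause boundary.
Strong reading: for every (b,l) with shaped(b,l), baked(b,l) ∧ sliced(b,l).
Restrictor pairs: (b1,l2) ✗  (b2,l1) ✓  (b2,l3) ✓  (b2,l4) ✓  (b4,l7) ✓
Counterexamples (restrictor pairs failing the scope): 1.

1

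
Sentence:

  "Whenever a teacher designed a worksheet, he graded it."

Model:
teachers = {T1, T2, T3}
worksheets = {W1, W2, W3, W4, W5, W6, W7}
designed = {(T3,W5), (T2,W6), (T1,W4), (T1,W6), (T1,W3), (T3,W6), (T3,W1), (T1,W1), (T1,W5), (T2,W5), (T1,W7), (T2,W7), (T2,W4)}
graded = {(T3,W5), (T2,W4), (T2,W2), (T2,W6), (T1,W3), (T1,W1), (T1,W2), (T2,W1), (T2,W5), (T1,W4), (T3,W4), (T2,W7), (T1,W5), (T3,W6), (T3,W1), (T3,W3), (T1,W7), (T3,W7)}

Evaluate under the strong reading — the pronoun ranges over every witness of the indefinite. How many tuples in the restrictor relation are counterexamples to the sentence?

1

"it" takes "a worksheet" as antecedent — a donkey pronoun bound across the clause boundary.
Strong reading: for every (t,w) with designed(t,w), graded(t,w).
Restrictor pairs: (T1,W1) ✓  (T1,W3) ✓  (T1,W4) ✓  (T1,W5) ✓  (T1,W6) ✗  (T1,W7) ✓  (T2,W4) ✓  (T2,W5) ✓  (T2,W6) ✓  (T2,W7) ✓  (T3,W1) ✓  (T3,W5) ✓  (T3,W6) ✓
Counterexamples (restrictor pairs failing the scope): 1.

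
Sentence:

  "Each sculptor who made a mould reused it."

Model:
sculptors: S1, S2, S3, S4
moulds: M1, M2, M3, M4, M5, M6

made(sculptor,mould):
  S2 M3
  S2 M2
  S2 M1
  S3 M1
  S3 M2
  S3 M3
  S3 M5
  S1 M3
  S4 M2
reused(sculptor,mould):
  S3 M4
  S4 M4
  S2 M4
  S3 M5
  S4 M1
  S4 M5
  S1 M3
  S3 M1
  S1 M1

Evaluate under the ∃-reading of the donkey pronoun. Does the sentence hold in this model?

False

"it" takes "a mould" as antecedent — a donkey pronoun bound across the clause boundary.
Weak reading: every sculptor s with some made-mould has at least one made-mould m such that reused(s,m).
Per sculptor: S1:✓  S2:✗  S3:✓  S4:✗
S2 has no witness among its made-moulds.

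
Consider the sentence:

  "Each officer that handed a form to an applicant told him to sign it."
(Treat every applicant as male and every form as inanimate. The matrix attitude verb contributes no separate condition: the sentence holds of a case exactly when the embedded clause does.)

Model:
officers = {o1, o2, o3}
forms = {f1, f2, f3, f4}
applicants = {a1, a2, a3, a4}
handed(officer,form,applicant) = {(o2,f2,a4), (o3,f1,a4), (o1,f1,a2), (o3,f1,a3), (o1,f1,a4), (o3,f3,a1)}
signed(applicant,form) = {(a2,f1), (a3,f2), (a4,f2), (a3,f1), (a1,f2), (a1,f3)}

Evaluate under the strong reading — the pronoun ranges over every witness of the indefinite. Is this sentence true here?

"him" takes "an applicant" as antecedent and "it" takes "a form"; both are donkey pronouns co-varying with the restrictor.
Strong reading: for every (o,f,a) with handed(o,f,a), signed(a,f).
Restrictor triples: (o1,f1,a2)→signed(a2,f1) ✓  (o1,f1,a4)→signed(a4,f1) ✗  (o2,f2,a4)→signed(a4,f2) ✓  (o3,f1,a3)→signed(a3,f1) ✓  (o3,f1,a4)→signed(a4,f1) ✗  (o3,f3,a1)→signed(a1,f3) ✓
Counterexample: (o1,f1,a4) — signed(a4,f1) does not hold.

False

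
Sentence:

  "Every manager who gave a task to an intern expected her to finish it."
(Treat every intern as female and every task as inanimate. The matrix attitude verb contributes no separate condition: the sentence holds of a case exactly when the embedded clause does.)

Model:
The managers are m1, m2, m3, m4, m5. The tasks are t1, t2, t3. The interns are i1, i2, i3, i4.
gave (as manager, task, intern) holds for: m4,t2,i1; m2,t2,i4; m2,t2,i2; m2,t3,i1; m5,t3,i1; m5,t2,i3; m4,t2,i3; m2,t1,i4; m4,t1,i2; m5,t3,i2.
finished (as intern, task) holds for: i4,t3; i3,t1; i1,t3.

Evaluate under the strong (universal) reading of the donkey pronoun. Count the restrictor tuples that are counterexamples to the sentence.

8

"her" takes "an intern" as antecedent and "it" takes "a task"; both are donkey pronouns co-varying with the restrictor.
Strong reading: for every (m,t,i) with gave(m,t,i), finished(i,t).
Restrictor triples: (m2,t1,i4)→finished(i4,t1) ✗  (m2,t2,i2)→finished(i2,t2) ✗  (m2,t2,i4)→finished(i4,t2) ✗  (m2,t3,i1)→finished(i1,t3) ✓  (m4,t1,i2)→finished(i2,t1) ✗  (m4,t2,i1)→finished(i1,t2) ✗  (m4,t2,i3)→finished(i3,t2) ✗  (m5,t2,i3)→finished(i3,t2) ✗  (m5,t3,i1)→finished(i1,t3) ✓  (m5,t3,i2)→finished(i2,t3) ✗
Counterexamples (restrictor triples failing the scope): 8.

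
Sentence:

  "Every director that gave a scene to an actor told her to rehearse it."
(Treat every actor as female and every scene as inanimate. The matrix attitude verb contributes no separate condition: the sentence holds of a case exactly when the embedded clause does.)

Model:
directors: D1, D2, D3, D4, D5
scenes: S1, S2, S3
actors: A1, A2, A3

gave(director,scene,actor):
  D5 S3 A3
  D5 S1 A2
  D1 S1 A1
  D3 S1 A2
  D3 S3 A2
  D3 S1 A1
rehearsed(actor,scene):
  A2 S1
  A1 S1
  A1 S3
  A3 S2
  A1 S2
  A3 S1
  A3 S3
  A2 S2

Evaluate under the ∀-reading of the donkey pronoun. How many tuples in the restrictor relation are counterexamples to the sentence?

1

"her" takes "an actor" as antecedent and "it" takes "a scene"; both are donkey pronouns co-varying with the restrictor.
Strong reading: for every (d,s,a) with gave(d,s,a), rehearsed(a,s).
Restrictor triples: (D1,S1,A1)→rehearsed(A1,S1) ✓  (D3,S1,A1)→rehearsed(A1,S1) ✓  (D3,S1,A2)→rehearsed(A2,S1) ✓  (D3,S3,A2)→rehearsed(A2,S3) ✗  (D5,S1,A2)→rehearsed(A2,S1) ✓  (D5,S3,A3)→rehearsed(A3,S3) ✓
Counterexamples (restrictor triples failing the scope): 1.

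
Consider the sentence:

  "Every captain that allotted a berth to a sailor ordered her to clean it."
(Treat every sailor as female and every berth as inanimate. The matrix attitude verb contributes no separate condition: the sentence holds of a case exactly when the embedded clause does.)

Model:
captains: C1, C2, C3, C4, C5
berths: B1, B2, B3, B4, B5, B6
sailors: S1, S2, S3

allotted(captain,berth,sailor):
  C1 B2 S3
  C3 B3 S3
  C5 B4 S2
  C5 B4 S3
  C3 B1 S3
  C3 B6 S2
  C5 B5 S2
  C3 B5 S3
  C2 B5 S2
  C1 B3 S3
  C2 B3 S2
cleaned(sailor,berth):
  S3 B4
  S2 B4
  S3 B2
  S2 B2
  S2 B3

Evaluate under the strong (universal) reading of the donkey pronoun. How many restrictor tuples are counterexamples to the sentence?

7

"her" takes "a sailor" as antecedent and "it" takes "a berth"; both are donkey pronouns co-varying with the restrictor.
Strong reading: for every (c,b,s) with allotted(c,b,s), cleaned(s,b).
Restrictor triples: (C1,B2,S3)→cleaned(S3,B2) ✓  (C1,B3,S3)→cleaned(S3,B3) ✗  (C2,B3,S2)→cleaned(S2,B3) ✓  (C2,B5,S2)→cleaned(S2,B5) ✗  (C3,B1,S3)→cleaned(S3,B1) ✗  (C3,B3,S3)→cleaned(S3,B3) ✗  (C3,B5,S3)→cleaned(S3,B5) ✗  (C3,B6,S2)→cleaned(S2,B6) ✗  (C5,B4,S2)→cleaned(S2,B4) ✓  (C5,B4,S3)→cleaned(S3,B4) ✓  (C5,B5,S2)→cleaned(S2,B5) ✗
Counterexamples (restrictor triples failing the scope): 7.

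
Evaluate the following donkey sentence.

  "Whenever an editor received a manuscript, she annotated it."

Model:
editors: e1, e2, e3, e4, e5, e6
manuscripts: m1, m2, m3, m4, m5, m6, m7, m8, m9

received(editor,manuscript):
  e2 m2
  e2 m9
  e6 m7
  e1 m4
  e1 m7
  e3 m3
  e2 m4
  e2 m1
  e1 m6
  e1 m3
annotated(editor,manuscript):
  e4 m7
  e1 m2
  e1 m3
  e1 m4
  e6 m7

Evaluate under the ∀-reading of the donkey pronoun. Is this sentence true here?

"it" takes "a manuscript" as antecedent — a donkey pronoun bound across the clause boundary.
Strong reading: for every (e,m) with received(e,m), annotated(e,m).
Restrictor pairs: (e1,m3) ✓  (e1,m4) ✓  (e1,m6) ✗  (e1,m7) ✗  (e2,m1) ✗  (e2,m2) ✗  (e2,m4) ✗  (e2,m9) ✗  (e3,m3) ✗  (e6,m7) ✓
Counterexample: (e1,m6) is in received but fails the scope.

False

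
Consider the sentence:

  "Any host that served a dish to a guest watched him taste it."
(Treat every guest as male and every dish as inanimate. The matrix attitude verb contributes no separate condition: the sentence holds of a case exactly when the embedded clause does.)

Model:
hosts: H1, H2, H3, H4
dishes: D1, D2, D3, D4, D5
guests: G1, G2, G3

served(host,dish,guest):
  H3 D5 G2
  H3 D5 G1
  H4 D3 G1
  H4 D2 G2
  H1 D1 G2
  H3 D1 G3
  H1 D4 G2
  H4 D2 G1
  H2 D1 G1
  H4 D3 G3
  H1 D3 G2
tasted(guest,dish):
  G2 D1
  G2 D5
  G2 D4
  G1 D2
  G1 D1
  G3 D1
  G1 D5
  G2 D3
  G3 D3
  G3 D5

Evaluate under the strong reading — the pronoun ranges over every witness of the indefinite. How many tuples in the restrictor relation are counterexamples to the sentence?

2

"him" takes "a guest" as antecedent and "it" takes "a dish"; both are donkey pronouns co-varying with the restrictor.
Strong reading: for every (h,d,g) with served(h,d,g), tasted(g,d).
Restrictor triples: (H1,D1,G2)→tasted(G2,D1) ✓  (H1,D3,G2)→tasted(G2,D3) ✓  (H1,D4,G2)→tasted(G2,D4) ✓  (H2,D1,G1)→tasted(G1,D1) ✓  (H3,D1,G3)→tasted(G3,D1) ✓  (H3,D5,G1)→tasted(G1,D5) ✓  (H3,D5,G2)→tasted(G2,D5) ✓  (H4,D2,G1)→tasted(G1,D2) ✓  (H4,D2,G2)→tasted(G2,D2) ✗  (H4,D3,G1)→tasted(G1,D3) ✗  (H4,D3,G3)→tasted(G3,D3) ✓
Counterexamples (restrictor triples failing the scope): 2.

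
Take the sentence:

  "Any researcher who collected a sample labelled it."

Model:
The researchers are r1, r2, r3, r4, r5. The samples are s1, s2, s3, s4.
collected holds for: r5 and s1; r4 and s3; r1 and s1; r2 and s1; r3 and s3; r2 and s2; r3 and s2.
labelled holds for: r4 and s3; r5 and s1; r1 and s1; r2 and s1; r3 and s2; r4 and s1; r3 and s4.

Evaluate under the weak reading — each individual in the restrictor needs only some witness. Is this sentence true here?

"it" takes "a sample" as antecedent — a donkey pronoun bound across the clause boundary.
Weak reading: every researcher r with some collected-sample has at least one collected-sample s such that labelled(r,s).
Per researcher: r1:✓  r2:✓  r3:✓  r4:✓  r5:✓
Every researcher in the restrictor has a witness.

True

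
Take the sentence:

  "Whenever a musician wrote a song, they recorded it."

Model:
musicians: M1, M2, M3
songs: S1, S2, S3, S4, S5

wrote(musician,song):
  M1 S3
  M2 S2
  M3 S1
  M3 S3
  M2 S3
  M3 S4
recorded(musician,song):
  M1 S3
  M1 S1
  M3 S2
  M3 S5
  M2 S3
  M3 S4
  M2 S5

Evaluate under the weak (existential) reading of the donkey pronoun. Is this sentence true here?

True

"it" takes "a song" as antecedent — a donkey pronoun bound across the clause boundary.
Weak reading: every musician m with some wrote-song has at least one wrote-song s such that recorded(m,s).
Per musician: M1:✓  M2:✓  M3:✓
Every musician in the restrictor has a witness.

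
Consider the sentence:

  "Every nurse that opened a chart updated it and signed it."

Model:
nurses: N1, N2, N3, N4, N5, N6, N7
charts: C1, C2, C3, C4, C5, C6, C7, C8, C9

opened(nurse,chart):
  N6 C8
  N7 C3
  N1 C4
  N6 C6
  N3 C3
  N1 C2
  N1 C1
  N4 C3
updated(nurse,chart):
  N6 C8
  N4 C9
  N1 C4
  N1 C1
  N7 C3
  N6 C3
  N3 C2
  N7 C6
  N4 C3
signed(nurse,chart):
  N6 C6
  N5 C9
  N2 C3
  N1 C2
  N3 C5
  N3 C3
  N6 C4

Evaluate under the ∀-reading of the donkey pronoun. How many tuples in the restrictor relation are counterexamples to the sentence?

"it" takes "a chart" as antecedent — a donkey pronoun bound across the clause boundary.
Strong reading: for every (n,c) with opened(n,c), updated(n,c) ∧ signed(n,c).
Restrictor pairs: (N1,C1) ✗  (N1,C2) ✗  (N1,C4) ✗  (N3,C3) ✗  (N4,C3) ✗  (N6,C6) ✗  (N6,C8) ✗  (N7,C3) ✗
Counterexamples (restrictor pairs failing the scope): 8.

8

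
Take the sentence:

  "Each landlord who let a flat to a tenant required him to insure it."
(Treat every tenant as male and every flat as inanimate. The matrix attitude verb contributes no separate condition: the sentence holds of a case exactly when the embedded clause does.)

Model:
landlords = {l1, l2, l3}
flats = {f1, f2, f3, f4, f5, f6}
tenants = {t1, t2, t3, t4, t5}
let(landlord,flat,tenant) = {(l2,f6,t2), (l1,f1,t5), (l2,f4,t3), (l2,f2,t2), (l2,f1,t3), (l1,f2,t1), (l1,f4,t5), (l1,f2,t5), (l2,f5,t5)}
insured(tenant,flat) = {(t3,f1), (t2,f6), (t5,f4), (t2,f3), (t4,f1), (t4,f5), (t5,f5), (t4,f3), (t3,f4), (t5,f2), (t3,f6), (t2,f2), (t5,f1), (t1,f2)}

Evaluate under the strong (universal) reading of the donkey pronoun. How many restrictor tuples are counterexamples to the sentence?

0

"him" takes "a tenant" as antecedent and "it" takes "a flat"; both are donkey pronouns co-varying with the restrictor.
Strong reading: for every (l,f,t) with let(l,f,t), insured(t,f).
Restrictor triples: (l1,f1,t5)→insured(t5,f1) ✓  (l1,f2,t1)→insured(t1,f2) ✓  (l1,f2,t5)→insured(t5,f2) ✓  (l1,f4,t5)→insured(t5,f4) ✓  (l2,f1,t3)→insured(t3,f1) ✓  (l2,f2,t2)→insured(t2,f2) ✓  (l2,f4,t3)→insured(t3,f4) ✓  (l2,f5,t5)→insured(t5,f5) ✓  (l2,f6,t2)→insured(t2,f6) ✓
Counterexamples (restrictor triples failing the scope): 0.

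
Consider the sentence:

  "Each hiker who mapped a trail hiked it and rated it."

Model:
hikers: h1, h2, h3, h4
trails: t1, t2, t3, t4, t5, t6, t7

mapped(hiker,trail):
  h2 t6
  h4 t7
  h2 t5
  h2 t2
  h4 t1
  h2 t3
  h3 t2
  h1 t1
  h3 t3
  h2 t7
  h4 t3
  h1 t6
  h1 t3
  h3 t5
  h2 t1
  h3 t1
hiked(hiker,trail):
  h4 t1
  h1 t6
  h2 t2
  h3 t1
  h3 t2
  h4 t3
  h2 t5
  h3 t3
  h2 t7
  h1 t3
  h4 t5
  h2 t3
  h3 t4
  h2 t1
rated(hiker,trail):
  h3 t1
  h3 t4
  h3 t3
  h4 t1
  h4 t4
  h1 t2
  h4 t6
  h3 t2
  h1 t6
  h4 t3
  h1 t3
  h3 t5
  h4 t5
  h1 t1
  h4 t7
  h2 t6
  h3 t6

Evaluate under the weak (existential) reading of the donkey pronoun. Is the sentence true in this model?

"it" takes "a trail" as antecedent — a donkey pronoun bound across the clause boundary.
Weak reading: every hiker h with some mapped-trail has at least one mapped-trail t such that hiked(h,t) ∧ rated(h,t).
Per hiker: h1:✓  h2:✗  h3:✓  h4:✓
h2 has no witness among its mapped-trails.

False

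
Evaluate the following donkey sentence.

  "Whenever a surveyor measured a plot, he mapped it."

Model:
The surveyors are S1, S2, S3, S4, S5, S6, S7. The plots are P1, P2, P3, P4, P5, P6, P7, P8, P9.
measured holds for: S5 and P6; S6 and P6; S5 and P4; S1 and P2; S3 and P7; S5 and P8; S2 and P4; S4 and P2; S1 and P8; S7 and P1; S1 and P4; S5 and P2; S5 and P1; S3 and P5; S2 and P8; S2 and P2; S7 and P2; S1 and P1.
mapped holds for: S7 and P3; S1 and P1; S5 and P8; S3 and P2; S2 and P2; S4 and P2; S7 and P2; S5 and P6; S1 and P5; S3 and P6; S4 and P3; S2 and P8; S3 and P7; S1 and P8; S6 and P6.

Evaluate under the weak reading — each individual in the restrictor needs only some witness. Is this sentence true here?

"it" takes "a plot" as antecedent — a donkey pronoun bound across the clause boundary.
Weak reading: every surveyor s with some measured-plot has at least one measured-plot p such that mapped(s,p).
Per surveyor: S1:✓  S2:✓  S3:✓  S4:✓  S5:✓  S6:✓  S7:✓
Every surveyor in the restrictor has a witness.

True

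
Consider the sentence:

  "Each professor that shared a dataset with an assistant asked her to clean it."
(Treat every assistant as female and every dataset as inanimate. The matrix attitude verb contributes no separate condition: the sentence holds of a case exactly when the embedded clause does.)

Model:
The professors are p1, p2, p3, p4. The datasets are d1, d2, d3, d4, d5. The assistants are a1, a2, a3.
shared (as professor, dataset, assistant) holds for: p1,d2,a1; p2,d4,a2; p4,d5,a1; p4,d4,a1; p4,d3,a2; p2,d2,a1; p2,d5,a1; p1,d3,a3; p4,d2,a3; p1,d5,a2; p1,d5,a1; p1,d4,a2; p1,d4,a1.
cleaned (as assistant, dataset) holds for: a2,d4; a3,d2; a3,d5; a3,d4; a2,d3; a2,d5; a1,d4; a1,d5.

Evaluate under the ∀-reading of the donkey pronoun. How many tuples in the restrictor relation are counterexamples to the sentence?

3

"her" takes "an assistant" as antecedent and "it" takes "a dataset"; both are donkey pronouns co-varying with the restrictor.
Strong reading: for every (p,d,a) with shared(p,d,a), cleaned(a,d).
Restrictor triples: (p1,d2,a1)→cleaned(a1,d2) ✗  (p1,d3,a3)→cleaned(a3,d3) ✗  (p1,d4,a1)→cleaned(a1,d4) ✓  (p1,d4,a2)→cleaned(a2,d4) ✓  (p1,d5,a1)→cleaned(a1,d5) ✓  (p1,d5,a2)→cleaned(a2,d5) ✓  (p2,d2,a1)→cleaned(a1,d2) ✗  (p2,d4,a2)→cleaned(a2,d4) ✓  (p2,d5,a1)→cleaned(a1,d5) ✓  (p4,d2,a3)→cleaned(a3,d2) ✓  (p4,d3,a2)→cleaned(a2,d3) ✓  (p4,d4,a1)→cleaned(a1,d4) ✓  (p4,d5,a1)→cleaned(a1,d5) ✓
Counterexamples (restrictor triples failing the scope): 3.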